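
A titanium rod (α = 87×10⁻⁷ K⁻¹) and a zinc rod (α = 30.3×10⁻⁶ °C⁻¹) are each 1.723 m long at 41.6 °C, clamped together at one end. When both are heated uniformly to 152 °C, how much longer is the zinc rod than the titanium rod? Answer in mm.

ΔT = 110.4 K
titanium: ΔL = 87×10⁻⁷ × 1.723 m × 110.4 = 1.6549×10⁻³ m = 1.6549 mm
zinc: ΔL = 30.3×10⁻⁶ × 1.723 m × 110.4 = 5.7636×10⁻³ m = 5.7636 mm
difference = 5.7636 − 1.6549 = 4.1087 mm

4.11 mm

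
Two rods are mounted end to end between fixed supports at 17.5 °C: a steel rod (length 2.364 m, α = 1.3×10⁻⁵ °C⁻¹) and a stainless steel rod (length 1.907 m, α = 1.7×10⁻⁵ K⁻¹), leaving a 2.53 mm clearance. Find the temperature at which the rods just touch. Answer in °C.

Gap closes when ΔL₁ + ΔL₂ = 2.53 mm = 2.53×10⁻³ m
(α₁L₁ + α₂L₂)ΔT = g
α₁L₁ + α₂L₂ = 1.3×10⁻⁵×2.364 + 1.7×10⁻⁵×1.907 = 6.3151×10⁻⁵ m/K
ΔT = 2.53×10⁻³ / 6.3151×10⁻⁵ = 40.063 K
T = 17.5 + 40.063 = 57.563 °C

T = 57.6 °C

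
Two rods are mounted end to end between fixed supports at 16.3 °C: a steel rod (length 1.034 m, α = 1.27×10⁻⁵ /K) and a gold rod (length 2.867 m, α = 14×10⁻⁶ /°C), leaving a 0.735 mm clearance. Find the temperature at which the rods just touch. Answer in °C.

T = 30.1 °C

Gap closes when ΔL₁ + ΔL₂ = 0.735 mm = 7.35×10⁻⁴ m
(α₁L₁ + α₂L₂)ΔT = g
α₁L₁ + α₂L₂ = 1.27×10⁻⁵×1.034 + 14×10⁻⁶×2.867 = 5.32698×10⁻⁵ m/K
ΔT = 7.35×10⁻⁴ / 5.32698×10⁻⁵ = 13.798 K
T = 16.3 + 13.798 = 30.098 °C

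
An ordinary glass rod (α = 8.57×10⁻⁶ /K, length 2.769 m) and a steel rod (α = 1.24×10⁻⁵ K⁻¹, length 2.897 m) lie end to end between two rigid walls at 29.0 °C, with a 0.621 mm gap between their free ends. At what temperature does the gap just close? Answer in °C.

α₁L₁ = 2.373033×10⁻⁵ m/K, α₂L₂ = 3.59228×10⁻⁵ m/K → total 5.965313×10⁻⁵ m/K
ΔT = g/(α₁L₁+α₂L₂) = 6.21×10⁻⁴ / 5.965313×10⁻⁵ = 10.410 K
T = 29.0 + 10.410 = 39.410 °C

T = 39.4 °C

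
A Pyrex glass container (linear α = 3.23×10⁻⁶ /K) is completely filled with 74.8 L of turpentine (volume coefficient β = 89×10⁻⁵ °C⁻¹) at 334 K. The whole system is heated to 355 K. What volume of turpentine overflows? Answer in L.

The container also expands: β_container ≈ 3α = 9.69×10⁻⁶ /K
Net overflow = V₀(β_liq − 3α_cont)ΔT
β − 3α = 8.90×10⁻⁴ − 9.69×10⁻⁶ = 8.8031×10⁻⁴ /K; ΔT = 21 K
ΔV = 74.8 × 8.8031×10⁻⁴ × 21 = 1.38 L

1.38 L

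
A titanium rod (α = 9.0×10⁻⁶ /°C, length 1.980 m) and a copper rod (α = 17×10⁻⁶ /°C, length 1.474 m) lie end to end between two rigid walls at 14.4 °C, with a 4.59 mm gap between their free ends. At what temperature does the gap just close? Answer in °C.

α₁L₁ = 1.782×10⁻⁵ m/K, α₂L₂ = 2.5058×10⁻⁵ m/K → total 4.2878×10⁻⁵ m/K
ΔT = g/(α₁L₁+α₂L₂) = 4.59×10⁻³ / 4.2878×10⁻⁵ = 107.05 K
T = 14.4 + 107.05 = 121.45 °C

T = 121 °C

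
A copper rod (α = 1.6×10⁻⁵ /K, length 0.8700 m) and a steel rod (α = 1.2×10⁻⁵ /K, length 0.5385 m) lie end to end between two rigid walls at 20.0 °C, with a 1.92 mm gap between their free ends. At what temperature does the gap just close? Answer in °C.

T = 114 °C

α₁L₁ = 1.392×10⁻⁵ m/K, α₂L₂ = 6.462×10⁻⁶ m/K → total 2.0382×10⁻⁵ m/K
ΔT = g/(α₁L₁+α₂L₂) = 1.92×10⁻³ / 2.0382×10⁻⁵ = 94.20 K
T = 20.0 + 94.20 = 114.20 °C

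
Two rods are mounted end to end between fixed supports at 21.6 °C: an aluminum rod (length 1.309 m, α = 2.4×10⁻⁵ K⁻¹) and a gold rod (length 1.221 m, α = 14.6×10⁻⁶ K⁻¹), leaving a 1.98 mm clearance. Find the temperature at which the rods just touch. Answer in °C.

Gap closes when ΔL₁ + ΔL₂ = 1.98 mm = 1.98×10⁻³ m
(α₁L₁ + α₂L₂)ΔT = g
α₁L₁ + α₂L₂ = 2.4×10⁻⁵×1.309 + 14.6×10⁻⁶×1.221 = 4.92426×10⁻⁵ m/K
ΔT = 1.98×10⁻³ / 4.92426×10⁻⁵ = 40.209 K
T = 21.6 + 40.209 = 61.809 °C

T = 61.8 °C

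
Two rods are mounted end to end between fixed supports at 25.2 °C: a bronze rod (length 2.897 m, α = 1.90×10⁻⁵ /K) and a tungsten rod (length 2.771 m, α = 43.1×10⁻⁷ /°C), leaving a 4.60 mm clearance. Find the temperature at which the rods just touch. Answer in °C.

T = 93.9 °C

Gap closes when ΔL₁ + ΔL₂ = 4.60 mm = 4.60×10⁻³ m
(α₁L₁ + α₂L₂)ΔT = g
α₁L₁ + α₂L₂ = 1.90×10⁻⁵×2.897 + 43.1×10⁻⁷×2.771 = 6.698601×10⁻⁵ m/K
ΔT = 4.60×10⁻³ / 6.698601×10⁻⁵ = 68.671 K
T = 25.2 + 68.671 = 93.871 °C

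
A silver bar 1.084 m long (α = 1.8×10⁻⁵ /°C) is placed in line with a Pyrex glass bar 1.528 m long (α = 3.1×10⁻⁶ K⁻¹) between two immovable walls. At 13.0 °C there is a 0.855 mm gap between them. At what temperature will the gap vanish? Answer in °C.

Gap closes when ΔL₁ + ΔL₂ = 0.855 mm = 8.55×10⁻⁴ m
(α₁L₁ + α₂L₂)ΔT = g
α₁L₁ + α₂L₂ = 1.8×10⁻⁵×1.084 + 3.1×10⁻⁶×1.528 = 2.42488×10⁻⁵ m/K
ΔT = 8.55×10⁻⁴ / 2.42488×10⁻⁵ = 35.259 K
T = 13.0 + 35.259 = 48.259 °C

T = 48.3 °C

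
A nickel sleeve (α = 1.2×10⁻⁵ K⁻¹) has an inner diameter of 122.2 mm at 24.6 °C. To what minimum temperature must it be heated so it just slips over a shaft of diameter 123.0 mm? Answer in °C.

Required Δd = 123.0 − 122.2 = 0.8 mm
Δd = αd₀ΔT ⇒ ΔT = Δd/(αd₀) = 0.8 / (1.2×10⁻⁵ × 122.2) = 545.55 K
T_min = 24.6 + 545.55 = 570.15 °C

T = 570 °C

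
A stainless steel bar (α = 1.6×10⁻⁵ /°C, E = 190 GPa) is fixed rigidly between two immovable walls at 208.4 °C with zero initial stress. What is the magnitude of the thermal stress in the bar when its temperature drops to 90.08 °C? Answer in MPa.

σ = 360 MPa

Fully constrained: the free strain ε = αΔT is blocked, so σ = Eε = EαΔT.
|ΔT| = 118.32 K
σ = 190×10⁹ × 1.6×10⁻⁵ × 118.32 = 3.60×10⁸ Pa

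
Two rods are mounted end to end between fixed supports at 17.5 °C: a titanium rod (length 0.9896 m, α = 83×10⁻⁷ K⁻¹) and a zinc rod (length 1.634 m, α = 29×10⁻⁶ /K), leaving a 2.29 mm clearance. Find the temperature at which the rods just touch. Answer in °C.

T = 58.7 °C

α₁L₁ = 8.21368×10⁻⁶ m/K, α₂L₂ = 4.7386×10⁻⁵ m/K → total 5.559968×10⁻⁵ m/K
ΔT = g/(α₁L₁+α₂L₂) = 2.29×10⁻³ / 5.559968×10⁻⁵ = 41.187 K
T = 17.5 + 41.187 = 58.687 °C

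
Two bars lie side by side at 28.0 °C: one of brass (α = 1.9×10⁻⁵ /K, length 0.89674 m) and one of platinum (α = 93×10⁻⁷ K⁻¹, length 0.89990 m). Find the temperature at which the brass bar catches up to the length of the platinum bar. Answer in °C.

T = 392.5 °C

Equal length when α₁L₁ΔT − α₂L₂ΔT = L₂ − L₁ = 3.16×10⁻³ m
α₁L₁ = 1.703806×10⁻⁵, α₂L₂ = 8.36907×10⁻⁶ → Δ(αL) = 8.66899×10⁻⁶ m/K
ΔT = 3.16×10⁻³ / 8.66899×10⁻⁶ = 364.518 K, so T = 28.0 + 364.518 = 392.518 °C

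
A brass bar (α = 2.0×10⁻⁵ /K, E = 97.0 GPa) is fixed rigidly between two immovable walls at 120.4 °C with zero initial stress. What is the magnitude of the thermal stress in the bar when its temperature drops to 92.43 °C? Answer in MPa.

σ = 54.3 MPa

Fully constrained: the free strain ε = αΔT is blocked, so σ = Eε = EαΔT.
|ΔT| = 27.97 K
σ = 97.0×10⁹ × 2.0×10⁻⁵ × 27.97 = 5.43×10⁷ Pa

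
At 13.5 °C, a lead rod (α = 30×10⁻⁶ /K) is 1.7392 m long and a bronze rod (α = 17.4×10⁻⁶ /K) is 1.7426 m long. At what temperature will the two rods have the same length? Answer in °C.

Equal length when α₁L₁ΔT − α₂L₂ΔT = L₂ − L₁ = 3.40×10⁻³ m
α₁L₁ = 5.2176×10⁻⁵, α₂L₂ = 3.032124×10⁻⁵ → Δ(αL) = 2.185476×10⁻⁵ m/K
ΔT = 3.40×10⁻³ / 2.185476×10⁻⁵ = 155.573 K, so T = 13.5 + 155.573 = 169.073 °C

T = 169.1 °C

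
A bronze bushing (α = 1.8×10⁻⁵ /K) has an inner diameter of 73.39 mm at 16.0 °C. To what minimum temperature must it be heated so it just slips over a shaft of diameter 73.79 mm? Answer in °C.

Required Δd = 73.79 − 73.39 = 0.40 mm
Δd = αd₀ΔT ⇒ ΔT = Δd/(αd₀) = 0.40 / (1.8×10⁻⁵ × 73.39) = 302.80 K
T_min = 16.0 + 302.80 = 318.80 °C

T = 319 °C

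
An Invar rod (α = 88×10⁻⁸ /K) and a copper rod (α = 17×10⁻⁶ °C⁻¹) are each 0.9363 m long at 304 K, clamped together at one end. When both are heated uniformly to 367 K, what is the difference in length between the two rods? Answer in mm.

0.951 mm

ΔT = 63 K
Invar: ΔL = 88×10⁻⁸ × 0.9363 m × 63 = 5.1908×10⁻⁵ m = 0.051908 mm
copper: ΔL = 17×10⁻⁶ × 0.9363 m × 63 = 1.0028×10⁻³ m = 1.0028 mm
difference = 1.0028 − 0.051908 = 0.950892 mm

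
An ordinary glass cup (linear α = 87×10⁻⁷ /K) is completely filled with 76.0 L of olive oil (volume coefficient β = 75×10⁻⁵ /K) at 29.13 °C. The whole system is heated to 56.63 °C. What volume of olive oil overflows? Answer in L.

1.51 L

The cup also expands: β_container ≈ 3α = 2.61×10⁻⁵ /K
Net overflow = V₀(β_liq − 3α_cont)ΔT
β − 3α = 7.50×10⁻⁴ − 2.61×10⁻⁵ = 7.239×10⁻⁴ /K; ΔT = 27.50 K
ΔV = 76.0 × 7.239×10⁻⁴ × 27.50 = 1.51 L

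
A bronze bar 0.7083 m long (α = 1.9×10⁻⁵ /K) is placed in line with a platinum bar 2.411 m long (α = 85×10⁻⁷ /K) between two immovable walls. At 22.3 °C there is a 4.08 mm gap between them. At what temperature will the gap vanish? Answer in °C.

Gap closes when ΔL₁ + ΔL₂ = 4.08 mm = 4.08×10⁻³ m
(α₁L₁ + α₂L₂)ΔT = g
α₁L₁ + α₂L₂ = 1.9×10⁻⁵×0.7083 + 85×10⁻⁷×2.411 = 3.39512×10⁻⁵ m/K
ΔT = 4.08×10⁻³ / 3.39512×10⁻⁵ = 120.17 K
T = 22.3 + 120.17 = 142.47 °C

T = 142 °C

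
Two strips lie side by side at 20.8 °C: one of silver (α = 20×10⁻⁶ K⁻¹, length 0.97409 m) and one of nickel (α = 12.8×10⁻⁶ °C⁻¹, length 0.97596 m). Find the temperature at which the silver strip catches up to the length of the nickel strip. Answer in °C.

T = 288.3 °C

L₁(1 + α₁ΔT) = L₂(1 + α₂ΔT) ⇒ ΔT = (L₂ − L₁)/(α₁L₁ − α₂L₂)
L₂ − L₁ = 0.97596 − 0.97409 = 1.87×10⁻³ m
α₁L₁ − α₂L₂ = 20×10⁻⁶×0.97409 − 12.8×10⁻⁶×0.97596 = 6.989512×10⁻⁶ m/K
ΔT = 1.87×10⁻³ / 6.989512×10⁻⁶ = 267.544 K
T = 20.8 + 267.544 = 288.344 °C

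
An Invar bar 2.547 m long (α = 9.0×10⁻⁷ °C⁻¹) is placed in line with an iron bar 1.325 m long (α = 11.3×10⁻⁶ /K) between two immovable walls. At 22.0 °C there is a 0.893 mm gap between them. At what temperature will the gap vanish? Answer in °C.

Gap closes when ΔL₁ + ΔL₂ = 0.893 mm = 8.93×10⁻⁴ m
(α₁L₁ + α₂L₂)ΔT = g
α₁L₁ + α₂L₂ = 9.0×10⁻⁷×2.547 + 11.3×10⁻⁶×1.325 = 1.72648×10⁻⁵ m/K
ΔT = 8.93×10⁻⁴ / 1.72648×10⁻⁵ = 51.724 K
T = 22.0 + 51.724 = 73.724 °C

T = 73.7 °C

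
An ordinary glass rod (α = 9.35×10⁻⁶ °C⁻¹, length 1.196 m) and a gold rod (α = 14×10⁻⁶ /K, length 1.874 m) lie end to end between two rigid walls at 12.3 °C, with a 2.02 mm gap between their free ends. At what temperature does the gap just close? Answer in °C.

Gap closes when ΔL₁ + ΔL₂ = 2.02 mm = 2.02×10⁻³ m
(α₁L₁ + α₂L₂)ΔT = g
α₁L₁ + α₂L₂ = 9.35×10⁻⁶×1.196 + 14×10⁻⁶×1.874 = 3.74186×10⁻⁵ m/K
ΔT = 2.02×10⁻³ / 3.74186×10⁻⁵ = 53.984 K
T = 12.3 + 53.984 = 66.284 °C

T = 66.3 °C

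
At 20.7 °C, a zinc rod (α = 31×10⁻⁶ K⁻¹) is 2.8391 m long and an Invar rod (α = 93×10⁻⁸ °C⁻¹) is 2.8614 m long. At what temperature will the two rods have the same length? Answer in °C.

T = 282.0 °C

L₁(1 + α₁ΔT) = L₂(1 + α₂ΔT) ⇒ ΔT = (L₂ − L₁)/(α₁L₁ − α₂L₂)
L₂ − L₁ = 2.8614 − 2.8391 = 2.23×10⁻² m
α₁L₁ − α₂L₂ = 31×10⁻⁶×2.8391 − 93×10⁻⁸×2.8614 = 8.5350998×10⁻⁵ m/K
ΔT = 2.23×10⁻² / 8.5350998×10⁻⁵ = 261.274 K
T = 20.7 + 261.274 = 281.974 °C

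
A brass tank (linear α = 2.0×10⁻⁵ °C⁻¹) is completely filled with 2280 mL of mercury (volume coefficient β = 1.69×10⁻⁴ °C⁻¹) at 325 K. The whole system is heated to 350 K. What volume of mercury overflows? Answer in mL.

The tank also expands: β_container ≈ 3α = 6.0×10⁻⁵ /K
Net overflow = V₀(β_liq − 3α_cont)ΔT
β − 3α = 1.69×10⁻⁴ − 6.0×10⁻⁵ = 1.09×10⁻⁴ /K; ΔT = 25 K
ΔV = 2280 × 1.09×10⁻⁴ × 25 = 6.21 mL

6.21 mL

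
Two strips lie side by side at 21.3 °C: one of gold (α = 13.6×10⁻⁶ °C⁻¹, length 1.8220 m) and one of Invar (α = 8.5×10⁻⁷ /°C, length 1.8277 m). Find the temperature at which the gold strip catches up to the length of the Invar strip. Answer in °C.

T = 266.7 °C

L₁(1 + α₁ΔT) = L₂(1 + α₂ΔT) ⇒ ΔT = (L₂ − L₁)/(α₁L₁ − α₂L₂)
L₂ − L₁ = 1.8277 − 1.8220 = 5.70×10⁻³ m
α₁L₁ − α₂L₂ = 13.6×10⁻⁶×1.8220 − 8.5×10⁻⁷×1.8277 = 2.3225655×10⁻⁵ m/K
ΔT = 5.70×10⁻³ / 2.3225655×10⁻⁵ = 245.418 K
T = 21.3 + 245.418 = 266.718 °C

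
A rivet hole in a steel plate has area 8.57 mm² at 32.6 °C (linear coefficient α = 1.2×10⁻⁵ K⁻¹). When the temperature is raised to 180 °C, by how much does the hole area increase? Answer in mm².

ΔA = 0.0303 mm²

Area coefficient ≈ 2α; |ΔT| = 147.4 K
ΔA = 2αA₀ΔT = 2(1.2×10⁻⁵)(8.57)(147.4) = 0.0303 mm²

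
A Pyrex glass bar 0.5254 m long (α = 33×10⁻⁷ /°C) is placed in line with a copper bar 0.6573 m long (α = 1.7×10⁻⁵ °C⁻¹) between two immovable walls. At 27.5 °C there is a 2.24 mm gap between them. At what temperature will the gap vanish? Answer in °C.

T = 201 °C

α₁L₁ = 1.73382×10⁻⁶ m/K, α₂L₂ = 1.11741×10⁻⁵ m/K → total 1.290792×10⁻⁵ m/K
ΔT = g/(α₁L₁+α₂L₂) = 2.24×10⁻³ / 1.290792×10⁻⁵ = 173.54 K
T = 27.5 + 173.54 = 201.04 °C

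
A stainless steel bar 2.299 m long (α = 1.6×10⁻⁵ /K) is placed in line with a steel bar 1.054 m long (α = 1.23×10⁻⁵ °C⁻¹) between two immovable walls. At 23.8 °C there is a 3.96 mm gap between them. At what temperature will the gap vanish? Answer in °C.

α₁L₁ = 3.6784×10⁻⁵ m/K, α₂L₂ = 1.29642×10⁻⁵ m/K → total 4.97482×10⁻⁵ m/K
ΔT = g/(α₁L₁+α₂L₂) = 3.96×10⁻³ / 4.97482×10⁻⁵ = 79.60 K
T = 23.8 + 79.60 = 103.40 °C

T = 103 °C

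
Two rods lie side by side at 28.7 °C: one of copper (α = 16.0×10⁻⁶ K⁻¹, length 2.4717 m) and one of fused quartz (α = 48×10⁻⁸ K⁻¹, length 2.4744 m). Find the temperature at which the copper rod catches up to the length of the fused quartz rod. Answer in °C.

L₁(1 + α₁ΔT) = L₂(1 + α₂ΔT) ⇒ ΔT = (L₂ − L₁)/(α₁L₁ − α₂L₂)
L₂ − L₁ = 2.4744 − 2.4717 = 2.70×10⁻³ m
α₁L₁ − α₂L₂ = 16.0×10⁻⁶×2.4717 − 48×10⁻⁸×2.4744 = 3.8359488×10⁻⁵ m/K
ΔT = 2.70×10⁻³ / 3.8359488×10⁻⁵ = 70.3868 K
T = 28.7 + 70.3868 = 99.0868 °C

T = 99.09 °C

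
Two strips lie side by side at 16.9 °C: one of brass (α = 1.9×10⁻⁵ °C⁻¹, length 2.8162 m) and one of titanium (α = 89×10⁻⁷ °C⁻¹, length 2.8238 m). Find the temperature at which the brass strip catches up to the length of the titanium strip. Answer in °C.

T = 284.7 °C

Equal length when α₁L₁ΔT − α₂L₂ΔT = L₂ − L₁ = 7.60×10⁻³ m
α₁L₁ = 5.35078×10⁻⁵, α₂L₂ = 2.513182×10⁻⁵ → Δ(αL) = 2.837598×10⁻⁵ m/K
ΔT = 7.60×10⁻³ / 2.837598×10⁻⁵ = 267.832 K, so T = 16.9 + 267.832 = 284.732 °C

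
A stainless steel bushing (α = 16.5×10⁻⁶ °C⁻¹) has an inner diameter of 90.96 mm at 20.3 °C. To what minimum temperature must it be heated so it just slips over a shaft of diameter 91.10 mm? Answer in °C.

Required Δd = 91.10 − 90.96 = 0.14 mm
Δd = αd₀ΔT ⇒ ΔT = Δd/(αd₀) = 0.14 / (16.5×10⁻⁶ × 90.96) = 93.28 K
T_min = 20.3 + 93.28 = 113.58 °C

T = 114 °C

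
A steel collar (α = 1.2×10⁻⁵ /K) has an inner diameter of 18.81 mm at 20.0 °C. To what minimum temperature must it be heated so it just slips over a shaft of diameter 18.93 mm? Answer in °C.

T = 552 °C

Required Δd = 18.93 − 18.81 = 0.12 mm
Δd = αd₀ΔT ⇒ ΔT = Δd/(αd₀) = 0.12 / (1.2×10⁻⁵ × 18.81) = 531.63 K
T_min = 20.0 + 531.63 = 551.63 °C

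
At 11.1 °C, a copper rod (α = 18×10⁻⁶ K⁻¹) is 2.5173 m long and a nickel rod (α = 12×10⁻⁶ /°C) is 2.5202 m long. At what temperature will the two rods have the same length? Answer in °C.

T = 203.5 °C

L₁(1 + α₁ΔT) = L₂(1 + α₂ΔT) ⇒ ΔT = (L₂ − L₁)/(α₁L₁ − α₂L₂)
L₂ − L₁ = 2.5202 − 2.5173 = 2.90×10⁻³ m
α₁L₁ − α₂L₂ = 18×10⁻⁶×2.5173 − 12×10⁻⁶×2.5202 = 1.5069×10⁻⁵ m/K
ΔT = 2.90×10⁻³ / 1.5069×10⁻⁵ = 192.448 K
T = 11.1 + 192.448 = 203.548 °C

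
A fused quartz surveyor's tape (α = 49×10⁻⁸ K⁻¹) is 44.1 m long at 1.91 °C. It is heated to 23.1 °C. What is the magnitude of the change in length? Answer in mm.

ΔL = 0.458 mm

|ΔT| = |23.1 − 1.91| = 21.19 K
ΔL = αL₀ΔT = (49×10⁻⁸)(44.1)(21.19) = 4.58×10⁻⁴ m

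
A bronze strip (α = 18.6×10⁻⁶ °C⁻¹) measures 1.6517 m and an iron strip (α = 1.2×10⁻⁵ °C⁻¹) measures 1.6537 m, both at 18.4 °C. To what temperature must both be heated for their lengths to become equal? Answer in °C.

Equal length when α₁L₁ΔT − α₂L₂ΔT = L₂ − L₁ = 2.00×10⁻³ m
α₁L₁ = 3.072162×10⁻⁵, α₂L₂ = 1.98444×10⁻⁵ → Δ(αL) = 1.087722×10⁻⁵ m/K
ΔT = 2.00×10⁻³ / 1.087722×10⁻⁵ = 183.871 K, so T = 18.4 + 183.871 = 202.271 °C

T = 202.3 °C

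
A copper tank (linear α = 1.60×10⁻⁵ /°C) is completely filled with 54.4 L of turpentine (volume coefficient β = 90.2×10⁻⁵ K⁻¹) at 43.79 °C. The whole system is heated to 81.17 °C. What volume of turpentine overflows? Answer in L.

1.74 L

The tank also expands: β_container ≈ 3α = 4.8×10⁻⁵ /K
Net overflow = V₀(β_liq − 3α_cont)ΔT
β − 3α = 9.02×10⁻⁴ − 4.8×10⁻⁵ = 8.54×10⁻⁴ /K; ΔT = 37.38 K
ΔV = 54.4 × 8.54×10⁻⁴ × 37.38 = 1.74 L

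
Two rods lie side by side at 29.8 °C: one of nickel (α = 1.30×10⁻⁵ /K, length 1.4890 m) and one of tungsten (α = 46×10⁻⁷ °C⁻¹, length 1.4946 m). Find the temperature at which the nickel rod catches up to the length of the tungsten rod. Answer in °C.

T = 478.5 °C

L₁(1 + α₁ΔT) = L₂(1 + α₂ΔT) ⇒ ΔT = (L₂ − L₁)/(α₁L₁ − α₂L₂)
L₂ − L₁ = 1.4946 − 1.4890 = 5.60×10⁻³ m
α₁L₁ − α₂L₂ = 1.30×10⁻⁵×1.4890 − 46×10⁻⁷×1.4946 = 1.248184×10⁻⁵ m/K
ΔT = 5.60×10⁻³ / 1.248184×10⁻⁵ = 448.652 K
T = 29.8 + 448.652 = 478.452 °C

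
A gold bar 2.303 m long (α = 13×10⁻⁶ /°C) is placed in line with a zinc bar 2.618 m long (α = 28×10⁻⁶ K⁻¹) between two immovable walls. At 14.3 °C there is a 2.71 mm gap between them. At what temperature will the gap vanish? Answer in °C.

Gap closes when ΔL₁ + ΔL₂ = 2.71 mm = 2.71×10⁻³ m
(α₁L₁ + α₂L₂)ΔT = g
α₁L₁ + α₂L₂ = 13×10⁻⁶×2.303 + 28×10⁻⁶×2.618 = 1.03243×10⁻⁴ m/K
ΔT = 2.71×10⁻³ / 1.03243×10⁻⁴ = 26.249 K
T = 14.3 + 26.249 = 40.549 °C

T = 40.5 °C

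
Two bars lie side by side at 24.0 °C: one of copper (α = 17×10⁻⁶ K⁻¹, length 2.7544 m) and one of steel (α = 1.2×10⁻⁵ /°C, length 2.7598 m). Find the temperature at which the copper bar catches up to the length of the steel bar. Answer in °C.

Equal length when α₁L₁ΔT − α₂L₂ΔT = L₂ − L₁ = 5.40×10⁻³ m
α₁L₁ = 4.68248×10⁻⁵, α₂L₂ = 3.31176×10⁻⁵ → Δ(αL) = 1.37072×10⁻⁵ m/K
ΔT = 5.40×10⁻³ / 1.37072×10⁻⁵ = 393.954 K, so T = 24.0 + 393.954 = 417.954 °C

T = 418.0 °C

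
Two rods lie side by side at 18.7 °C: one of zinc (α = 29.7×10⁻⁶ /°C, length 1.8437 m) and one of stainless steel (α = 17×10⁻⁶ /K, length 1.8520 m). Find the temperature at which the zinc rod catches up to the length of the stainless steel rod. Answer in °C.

T = 375.3 °C

L₁(1 + α₁ΔT) = L₂(1 + α₂ΔT) ⇒ ΔT = (L₂ − L₁)/(α₁L₁ − α₂L₂)
L₂ − L₁ = 1.8520 − 1.8437 = 8.30×10⁻³ m
α₁L₁ − α₂L₂ = 29.7×10⁻⁶×1.8437 − 17×10⁻⁶×1.8520 = 2.327389×10⁻⁵ m/K
ΔT = 8.30×10⁻³ / 2.327389×10⁻⁵ = 356.623 K
T = 18.7 + 356.623 = 375.323 °C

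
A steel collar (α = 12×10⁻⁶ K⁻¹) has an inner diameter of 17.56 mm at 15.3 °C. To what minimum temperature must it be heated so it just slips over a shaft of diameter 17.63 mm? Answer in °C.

T = 347 °C

Required Δd = 17.63 − 17.56 = 0.07 mm
Δd = αd₀ΔT ⇒ ΔT = Δd/(αd₀) = 0.07 / (12×10⁻⁶ × 17.56) = 332.19 K
T_min = 15.3 + 332.19 = 347.49 °C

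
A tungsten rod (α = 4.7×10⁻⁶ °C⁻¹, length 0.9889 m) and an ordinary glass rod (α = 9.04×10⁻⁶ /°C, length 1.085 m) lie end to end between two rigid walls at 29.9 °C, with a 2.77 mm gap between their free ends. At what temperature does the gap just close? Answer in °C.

α₁L₁ = 4.64783×10⁻⁶ m/K, α₂L₂ = 9.8084×10⁻⁶ m/K → total 1.445623×10⁻⁵ m/K
ΔT = g/(α₁L₁+α₂L₂) = 2.77×10⁻³ / 1.445623×10⁻⁵ = 191.61 K
T = 29.9 + 191.61 = 221.51 °C

T = 222 °C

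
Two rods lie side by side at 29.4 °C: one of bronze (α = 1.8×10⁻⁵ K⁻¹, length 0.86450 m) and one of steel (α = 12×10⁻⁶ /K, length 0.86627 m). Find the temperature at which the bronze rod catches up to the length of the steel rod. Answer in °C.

Equal length when α₁L₁ΔT − α₂L₂ΔT = L₂ − L₁ = 1.77×10⁻³ m
α₁L₁ = 1.5561×10⁻⁵, α₂L₂ = 1.039524×10⁻⁵ → Δ(αL) = 5.16576×10⁻⁶ m/K
ΔT = 1.77×10⁻³ / 5.16576×10⁻⁶ = 342.641 K, so T = 29.4 + 342.641 = 372.041 °C

T = 372.0 °C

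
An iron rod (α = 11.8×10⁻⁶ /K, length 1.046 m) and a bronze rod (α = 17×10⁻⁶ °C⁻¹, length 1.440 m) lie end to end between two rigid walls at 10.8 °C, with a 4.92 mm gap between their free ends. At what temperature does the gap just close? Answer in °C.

Gap closes when ΔL₁ + ΔL₂ = 4.92 mm = 4.92×10⁻³ m
(α₁L₁ + α₂L₂)ΔT = g
α₁L₁ + α₂L₂ = 11.8×10⁻⁶×1.046 + 17×10⁻⁶×1.440 = 3.68228×10⁻⁵ m/K
ΔT = 4.92×10⁻³ / 3.68228×10⁻⁵ = 133.61 K
T = 10.8 + 133.61 = 144.41 °C

T = 144 °C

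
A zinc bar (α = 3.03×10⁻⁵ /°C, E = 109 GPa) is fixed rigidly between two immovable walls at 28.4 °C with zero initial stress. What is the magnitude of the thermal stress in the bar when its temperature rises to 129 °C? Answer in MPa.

Fully constrained: the free strain ε = αΔT is blocked, so σ = Eε = EαΔT.
|ΔT| = 100.6 K
σ = 109×10⁹ × 3.03×10⁻⁵ × 100.6 = 3.32×10⁸ Pa

σ = 332 MPa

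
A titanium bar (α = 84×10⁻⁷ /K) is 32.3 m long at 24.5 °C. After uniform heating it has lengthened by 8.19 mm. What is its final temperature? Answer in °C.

ΔL = αL₀ΔT ⇒ ΔT = ΔL / (αL₀)
ΔT = 8.19×10⁻³ m / (84×10⁻⁷ × 32.3 m) = 30.186 K
T = 24.5 + 30.186 = 54.686 °C

T = 54.7 °C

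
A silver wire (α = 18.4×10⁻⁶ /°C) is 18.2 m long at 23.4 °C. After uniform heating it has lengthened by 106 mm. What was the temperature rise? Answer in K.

ΔL = αL₀ΔT ⇒ ΔT = ΔL / (αL₀)
ΔT = 106×10⁻³ m / (18.4×10⁻⁶ × 18.2 m) = 316.53 K

ΔT = 317 K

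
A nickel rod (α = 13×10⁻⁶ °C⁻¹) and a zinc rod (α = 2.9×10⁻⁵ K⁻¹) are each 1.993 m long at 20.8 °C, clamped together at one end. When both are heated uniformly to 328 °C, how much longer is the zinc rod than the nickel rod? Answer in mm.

9.80 mm

ΔT = 307.2 K
nickel: ΔL = 13×10⁻⁶ × 1.993 m × 307.2 = 7.9592×10⁻³ m = 7.9592 mm
zinc: ΔL = 2.9×10⁻⁵ × 1.993 m × 307.2 = 1.7755×10⁻² m = 17.755 mm
difference = 17.755 − 7.9592 = 9.7958 mm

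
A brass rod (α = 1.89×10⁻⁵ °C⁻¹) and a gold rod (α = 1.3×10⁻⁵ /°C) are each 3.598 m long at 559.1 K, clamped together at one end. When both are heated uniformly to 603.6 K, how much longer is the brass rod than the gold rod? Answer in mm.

ΔT = 44.5 K
brass: ΔL = 1.89×10⁻⁵ × 3.598 m × 44.5 = 3.0261×10⁻³ m = 3.0261 mm
gold: ΔL = 1.3×10⁻⁵ × 3.598 m × 44.5 = 2.0814×10⁻³ m = 2.0814 mm
difference = 3.0261 − 2.0814 = 0.9447 mm

0.945 mm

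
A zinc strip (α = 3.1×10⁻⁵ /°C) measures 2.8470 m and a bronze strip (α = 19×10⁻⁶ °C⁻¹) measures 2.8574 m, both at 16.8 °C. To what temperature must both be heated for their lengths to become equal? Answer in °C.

T = 323.0 °C

L₁(1 + α₁ΔT) = L₂(1 + α₂ΔT) ⇒ ΔT = (L₂ − L₁)/(α₁L₁ − α₂L₂)
L₂ − L₁ = 2.8574 − 2.8470 = 1.04×10⁻² m
α₁L₁ − α₂L₂ = 3.1×10⁻⁵×2.8470 − 19×10⁻⁶×2.8574 = 3.39664×10⁻⁵ m/K
ΔT = 1.04×10⁻² / 3.39664×10⁻⁵ = 306.185 K
T = 16.8 + 306.185 = 322.985 °C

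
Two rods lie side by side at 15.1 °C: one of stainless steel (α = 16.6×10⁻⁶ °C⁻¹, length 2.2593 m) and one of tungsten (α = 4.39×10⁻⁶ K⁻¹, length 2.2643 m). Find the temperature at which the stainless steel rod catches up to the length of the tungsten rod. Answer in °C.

Equal length when α₁L₁ΔT − α₂L₂ΔT = L₂ − L₁ = 5.00×10⁻³ m
α₁L₁ = 3.750438×10⁻⁵, α₂L₂ = 9.940277×10⁻⁶ → Δ(αL) = 2.7564103×10⁻⁵ m/K
ΔT = 5.00×10⁻³ / 2.7564103×10⁻⁵ = 181.395 K, so T = 15.1 + 181.395 = 196.495 °C

T = 196.5 °C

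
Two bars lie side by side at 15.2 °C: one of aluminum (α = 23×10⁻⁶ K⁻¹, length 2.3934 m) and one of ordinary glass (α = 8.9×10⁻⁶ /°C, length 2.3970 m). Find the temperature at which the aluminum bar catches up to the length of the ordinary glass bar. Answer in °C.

Equal length when α₁L₁ΔT − α₂L₂ΔT = L₂ − L₁ = 3.60×10⁻³ m
α₁L₁ = 5.50482×10⁻⁵, α₂L₂ = 2.13333×10⁻⁵ → Δ(αL) = 3.37149×10⁻⁵ m/K
ΔT = 3.60×10⁻³ / 3.37149×10⁻⁵ = 106.778 K, so T = 15.2 + 106.778 = 121.978 °C

T = 122.0 °C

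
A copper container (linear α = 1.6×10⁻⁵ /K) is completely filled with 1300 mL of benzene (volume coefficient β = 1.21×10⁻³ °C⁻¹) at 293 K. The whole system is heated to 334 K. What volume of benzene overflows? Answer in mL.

The container also expands: β_container ≈ 3α = 4.8×10⁻⁵ /K
Net overflow = V₀(β_liq − 3α_cont)ΔT
β − 3α = 1.21×10⁻³ − 4.8×10⁻⁵ = 1.162×10⁻³ /K; ΔT = 41 K
ΔV = 1300 × 1.162×10⁻³ × 41 = 61.9 mL

61.9 mL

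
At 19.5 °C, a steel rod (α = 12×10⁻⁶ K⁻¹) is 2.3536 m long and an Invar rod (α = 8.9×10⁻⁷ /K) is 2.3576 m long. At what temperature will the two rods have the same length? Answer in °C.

Equal length when α₁L₁ΔT − α₂L₂ΔT = L₂ − L₁ = 4.00×10⁻³ m
α₁L₁ = 2.82432×10⁻⁵, α₂L₂ = 2.098264×10⁻⁶ → Δ(αL) = 2.6144936×10⁻⁵ m/K
ΔT = 4.00×10⁻³ / 2.6144936×10⁻⁵ = 152.993 K, so T = 19.5 + 152.993 = 172.493 °C

T = 172.5 °C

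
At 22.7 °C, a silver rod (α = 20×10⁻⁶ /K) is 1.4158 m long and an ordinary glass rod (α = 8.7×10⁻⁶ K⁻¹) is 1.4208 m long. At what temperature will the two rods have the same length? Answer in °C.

L₁(1 + α₁ΔT) = L₂(1 + α₂ΔT) ⇒ ΔT = (L₂ − L₁)/(α₁L₁ − α₂L₂)
L₂ − L₁ = 1.4208 − 1.4158 = 5.00×10⁻³ m
α₁L₁ − α₂L₂ = 20×10⁻⁶×1.4158 − 8.7×10⁻⁶×1.4208 = 1.595504×10⁻⁵ m/K
ΔT = 5.00×10⁻³ / 1.595504×10⁻⁵ = 313.381 K
T = 22.7 + 313.381 = 336.081 °C

T = 336.1 °C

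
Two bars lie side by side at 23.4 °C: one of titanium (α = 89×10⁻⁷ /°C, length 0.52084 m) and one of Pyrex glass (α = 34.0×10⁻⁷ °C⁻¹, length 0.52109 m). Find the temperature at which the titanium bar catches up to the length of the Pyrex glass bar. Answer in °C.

L₁(1 + α₁ΔT) = L₂(1 + α₂ΔT) ⇒ ΔT = (L₂ − L₁)/(α₁L₁ − α₂L₂)
L₂ − L₁ = 0.52109 − 0.52084 = 2.50×10⁻⁴ m
α₁L₁ − α₂L₂ = 89×10⁻⁷×0.52084 − 34.0×10⁻⁷×0.52109 = 2.86377×10⁻⁶ m/K
ΔT = 2.50×10⁻⁴ / 2.86377×10⁻⁶ = 87.298 K
T = 23.4 + 87.298 = 110.698 °C

T = 110.7 °C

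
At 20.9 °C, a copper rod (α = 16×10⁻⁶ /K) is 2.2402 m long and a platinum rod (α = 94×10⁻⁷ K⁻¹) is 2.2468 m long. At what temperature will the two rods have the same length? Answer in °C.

T = 469.2 °C

Equal length when α₁L₁ΔT − α₂L₂ΔT = L₂ − L₁ = 6.60×10⁻³ m
α₁L₁ = 3.58432×10⁻⁵, α₂L₂ = 2.111992×10⁻⁵ → Δ(αL) = 1.472328×10⁻⁵ m/K
ΔT = 6.60×10⁻³ / 1.472328×10⁻⁵ = 448.270 K, so T = 20.9 + 448.270 = 469.170 °C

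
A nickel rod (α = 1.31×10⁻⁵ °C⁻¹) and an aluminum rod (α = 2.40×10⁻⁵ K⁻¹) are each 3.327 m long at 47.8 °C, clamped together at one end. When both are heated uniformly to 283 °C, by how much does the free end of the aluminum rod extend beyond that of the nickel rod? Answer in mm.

8.53 mm

ΔT = 235.2 K
nickel: ΔL = 1.31×10⁻⁵ × 3.327 m × 235.2 = 1.0251×10⁻² m = 10.251 mm
aluminum: ΔL = 2.40×10⁻⁵ × 3.327 m × 235.2 = 1.8780×10⁻² m = 18.780 mm
difference = 18.780 − 10.251 = 8.529 mm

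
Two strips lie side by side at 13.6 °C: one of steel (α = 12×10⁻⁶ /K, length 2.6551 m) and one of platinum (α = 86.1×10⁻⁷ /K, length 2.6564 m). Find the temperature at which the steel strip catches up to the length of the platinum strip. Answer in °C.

T = 158.2 °C

L₁(1 + α₁ΔT) = L₂(1 + α₂ΔT) ⇒ ΔT = (L₂ − L₁)/(α₁L₁ − α₂L₂)
L₂ − L₁ = 2.6564 − 2.6551 = 1.30×10⁻³ m
α₁L₁ − α₂L₂ = 12×10⁻⁶×2.6551 − 86.1×10⁻⁷×2.6564 = 8.989596×10⁻⁶ m/K
ΔT = 1.30×10⁻³ / 8.989596×10⁻⁶ = 144.612 K
T = 13.6 + 144.612 = 158.212 °C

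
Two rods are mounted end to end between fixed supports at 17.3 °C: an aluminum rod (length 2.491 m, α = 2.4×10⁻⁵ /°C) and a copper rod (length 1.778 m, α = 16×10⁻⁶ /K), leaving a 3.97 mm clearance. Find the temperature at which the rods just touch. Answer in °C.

T = 62.3 °C

α₁L₁ = 5.9784×10⁻⁵ m/K, α₂L₂ = 2.8448×10⁻⁵ m/K → total 8.8232×10⁻⁵ m/K
ΔT = g/(α₁L₁+α₂L₂) = 3.97×10⁻³ / 8.8232×10⁻⁵ = 44.995 K
T = 17.3 + 44.995 = 62.295 °C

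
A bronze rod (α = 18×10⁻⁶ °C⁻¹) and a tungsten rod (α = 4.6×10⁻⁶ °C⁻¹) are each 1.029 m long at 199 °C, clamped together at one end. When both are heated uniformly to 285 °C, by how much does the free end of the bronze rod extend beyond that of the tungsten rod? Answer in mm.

1.19 mm

ΔT = 86 K
bronze: ΔL = 18×10⁻⁶ × 1.029 m × 86 = 1.5929×10⁻³ m = 1.5929 mm
tungsten: ΔL = 4.6×10⁻⁶ × 1.029 m × 86 = 4.0707×10⁻⁴ m = 0.40707 mm
difference = 1.5929 − 0.40707 = 1.18583 mm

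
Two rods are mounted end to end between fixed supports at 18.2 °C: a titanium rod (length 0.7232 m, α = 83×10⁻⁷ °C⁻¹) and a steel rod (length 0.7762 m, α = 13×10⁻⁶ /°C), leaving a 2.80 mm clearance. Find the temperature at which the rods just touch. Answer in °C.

α₁L₁ = 6.00256×10⁻⁶ m/K, α₂L₂ = 1.00906×10⁻⁵ m/K → total 1.609316×10⁻⁵ m/K
ΔT = g/(α₁L₁+α₂L₂) = 2.80×10⁻³ / 1.609316×10⁻⁵ = 173.99 K
T = 18.2 + 173.99 = 192.19 °C

T = 192 °C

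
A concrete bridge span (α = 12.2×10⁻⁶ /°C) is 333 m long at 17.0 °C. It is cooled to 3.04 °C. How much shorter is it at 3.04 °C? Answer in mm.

|ΔT| = |3.04 − 17.0| = 13.96 K
ΔL = αL₀ΔT = (12.2×10⁻⁶)(333)(13.96) = 5.67×10⁻² m

ΔL = 56.7 mm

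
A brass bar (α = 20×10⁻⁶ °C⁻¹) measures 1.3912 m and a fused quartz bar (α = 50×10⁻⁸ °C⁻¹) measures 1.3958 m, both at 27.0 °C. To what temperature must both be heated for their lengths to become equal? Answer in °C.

Equal length when α₁L₁ΔT − α₂L₂ΔT = L₂ − L₁ = 4.60×10⁻³ m
α₁L₁ = 2.7824×10⁻⁵, α₂L₂ = 6.979×10⁻⁷ → Δ(αL) = 2.71261×10⁻⁵ m/K
ΔT = 4.60×10⁻³ / 2.71261×10⁻⁵ = 169.578 K, so T = 27.0 + 169.578 = 196.578 °C

T = 196.6 °C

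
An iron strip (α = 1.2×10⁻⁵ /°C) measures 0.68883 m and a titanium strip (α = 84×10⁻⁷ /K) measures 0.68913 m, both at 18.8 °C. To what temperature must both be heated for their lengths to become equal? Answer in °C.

L₁(1 + α₁ΔT) = L₂(1 + α₂ΔT) ⇒ ΔT = (L₂ − L₁)/(α₁L₁ − α₂L₂)
L₂ − L₁ = 0.68913 − 0.68883 = 3.00×10⁻⁴ m
α₁L₁ − α₂L₂ = 1.2×10⁻⁵×0.68883 − 84×10⁻⁷×0.68913 = 2.477268×10⁻⁶ m/K
ΔT = 3.00×10⁻⁴ / 2.477268×10⁻⁶ = 121.101 K
T = 18.8 + 121.101 = 139.901 °C

T = 139.9 °C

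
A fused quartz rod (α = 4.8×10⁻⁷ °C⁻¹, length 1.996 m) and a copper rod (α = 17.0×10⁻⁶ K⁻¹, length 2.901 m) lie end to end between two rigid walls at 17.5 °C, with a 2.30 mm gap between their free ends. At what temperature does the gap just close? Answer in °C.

T = 63.2 °C

α₁L₁ = 9.5808×10⁻⁷ m/K, α₂L₂ = 4.9317×10⁻⁵ m/K → total 5.027508×10⁻⁵ m/K
ΔT = g/(α₁L₁+α₂L₂) = 2.30×10⁻³ / 5.027508×10⁻⁵ = 45.748 K
T = 17.5 + 45.748 = 63.248 °C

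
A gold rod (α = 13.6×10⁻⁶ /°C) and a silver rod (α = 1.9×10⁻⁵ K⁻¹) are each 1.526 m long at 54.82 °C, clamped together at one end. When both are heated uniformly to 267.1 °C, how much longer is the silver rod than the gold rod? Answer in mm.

ΔT = 212.28 K
gold: ΔL = 13.6×10⁻⁶ × 1.526 m × 212.28 = 4.4056×10⁻³ m = 4.4056 mm
silver: ΔL = 1.9×10⁻⁵ × 1.526 m × 212.28 = 6.1548×10⁻³ m = 6.1548 mm
difference = 6.1548 − 4.4056 = 1.7492 mm

1.75 mm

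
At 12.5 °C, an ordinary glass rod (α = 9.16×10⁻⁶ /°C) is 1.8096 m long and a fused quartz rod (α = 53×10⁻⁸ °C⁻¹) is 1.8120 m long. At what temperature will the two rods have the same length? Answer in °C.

Equal length when α₁L₁ΔT − α₂L₂ΔT = L₂ − L₁ = 2.40×10⁻³ m
α₁L₁ = 1.6575936×10⁻⁵, α₂L₂ = 9.6036×10⁻⁷ → Δ(αL) = 1.5615576×10⁻⁵ m/K
ΔT = 2.40×10⁻³ / 1.5615576×10⁻⁵ = 153.693 K, so T = 12.5 + 153.693 = 166.193 °C

T = 166.2 °C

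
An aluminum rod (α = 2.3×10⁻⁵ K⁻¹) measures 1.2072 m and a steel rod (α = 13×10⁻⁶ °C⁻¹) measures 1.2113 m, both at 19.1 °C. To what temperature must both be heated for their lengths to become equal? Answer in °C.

T = 360.2 °C

Equal length when α₁L₁ΔT − α₂L₂ΔT = L₂ − L₁ = 4.10×10⁻³ m
α₁L₁ = 2.77656×10⁻⁵, α₂L₂ = 1.57469×10⁻⁵ → Δ(αL) = 1.20187×10⁻⁵ m/K
ΔT = 4.10×10⁻³ / 1.20187×10⁻⁵ = 341.135 K, so T = 19.1 + 341.135 = 360.235 °C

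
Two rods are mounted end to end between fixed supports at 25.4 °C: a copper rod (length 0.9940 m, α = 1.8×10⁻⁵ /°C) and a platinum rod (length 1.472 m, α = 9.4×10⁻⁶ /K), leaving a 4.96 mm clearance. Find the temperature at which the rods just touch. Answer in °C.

α₁L₁ = 1.7892×10⁻⁵ m/K, α₂L₂ = 1.38368×10⁻⁵ m/K → total 3.17288×10⁻⁵ m/K
ΔT = g/(α₁L₁+α₂L₂) = 4.96×10⁻³ / 3.17288×10⁻⁵ = 156.32 K
T = 25.4 + 156.32 = 181.72 °C

T = 182 °C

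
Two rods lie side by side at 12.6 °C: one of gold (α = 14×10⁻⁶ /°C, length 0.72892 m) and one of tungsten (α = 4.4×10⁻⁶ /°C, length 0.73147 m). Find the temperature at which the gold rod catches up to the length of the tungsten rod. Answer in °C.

L₁(1 + α₁ΔT) = L₂(1 + α₂ΔT) ⇒ ΔT = (L₂ − L₁)/(α₁L₁ − α₂L₂)
L₂ − L₁ = 0.73147 − 0.72892 = 2.55×10⁻³ m
α₁L₁ − α₂L₂ = 14×10⁻⁶×0.72892 − 4.4×10⁻⁶×0.73147 = 6.986412×10⁻⁶ m/K
ΔT = 2.55×10⁻³ / 6.986412×10⁻⁶ = 364.994 K
T = 12.6 + 364.994 = 377.594 °C

T = 377.6 °C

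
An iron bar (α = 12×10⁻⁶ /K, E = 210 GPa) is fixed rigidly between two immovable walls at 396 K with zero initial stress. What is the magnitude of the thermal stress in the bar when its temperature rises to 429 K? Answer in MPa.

Fully constrained: the free strain ε = αΔT is blocked, so σ = Eε = EαΔT.
|ΔT| = 33 K
σ = 210×10⁹ × 12×10⁻⁶ × 33 = 8.32×10⁷ Pa

σ = 83.2 MPa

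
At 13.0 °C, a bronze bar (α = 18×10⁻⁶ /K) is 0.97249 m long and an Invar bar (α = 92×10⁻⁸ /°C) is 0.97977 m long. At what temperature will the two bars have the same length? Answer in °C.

T = 451.5 °C

Equal length when α₁L₁ΔT − α₂L₂ΔT = L₂ − L₁ = 7.28×10⁻³ m
α₁L₁ = 1.750482×10⁻⁵, α₂L₂ = 9.013884×10⁻⁷ → Δ(αL) = 1.66034316×10⁻⁵ m/K
ΔT = 7.28×10⁻³ / 1.66034316×10⁻⁵ = 438.464 K, so T = 13.0 + 438.464 = 451.464 °C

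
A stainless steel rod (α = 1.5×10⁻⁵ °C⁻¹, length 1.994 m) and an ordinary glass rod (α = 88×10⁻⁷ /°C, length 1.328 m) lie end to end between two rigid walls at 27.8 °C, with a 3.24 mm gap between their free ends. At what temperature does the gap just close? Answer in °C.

α₁L₁ = 2.991×10⁻⁵ m/K, α₂L₂ = 1.16864×10⁻⁵ m/K → total 4.15964×10⁻⁵ m/K
ΔT = g/(α₁L₁+α₂L₂) = 3.24×10⁻³ / 4.15964×10⁻⁵ = 77.89 K
T = 27.8 + 77.89 = 105.69 °C

T = 106 °C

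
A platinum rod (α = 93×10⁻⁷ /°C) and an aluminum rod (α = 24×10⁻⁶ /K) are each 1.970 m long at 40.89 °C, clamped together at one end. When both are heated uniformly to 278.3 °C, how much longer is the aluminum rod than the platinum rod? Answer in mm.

6.88 mm

ΔT = 237.41 K
platinum: ΔL = 93×10⁻⁷ × 1.970 m × 237.41 = 4.3496×10⁻³ m = 4.3496 mm
aluminum: ΔL = 24×10⁻⁶ × 1.970 m × 237.41 = 1.1225×10⁻² m = 11.225 mm
difference = 11.225 − 4.3496 = 6.8754 mm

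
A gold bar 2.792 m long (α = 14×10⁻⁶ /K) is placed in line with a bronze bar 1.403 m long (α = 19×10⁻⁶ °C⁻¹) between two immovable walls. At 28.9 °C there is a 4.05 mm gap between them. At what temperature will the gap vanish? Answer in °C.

α₁L₁ = 3.9088×10⁻⁵ m/K, α₂L₂ = 2.6657×10⁻⁵ m/K → total 6.5745×10⁻⁵ m/K
ΔT = g/(α₁L₁+α₂L₂) = 4.05×10⁻³ / 6.5745×10⁻⁵ = 61.602 K
T = 28.9 + 61.602 = 90.502 °C

T = 90.5 °C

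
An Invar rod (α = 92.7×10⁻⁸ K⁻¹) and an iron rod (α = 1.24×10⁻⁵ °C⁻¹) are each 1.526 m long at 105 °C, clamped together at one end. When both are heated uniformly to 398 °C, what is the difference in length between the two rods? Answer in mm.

ΔT = 293 K
Invar: ΔL = 92.7×10⁻⁸ × 1.526 m × 293 = 4.1448×10⁻⁴ m = 0.41448 mm
iron: ΔL = 1.24×10⁻⁵ × 1.526 m × 293 = 5.5443×10⁻³ m = 5.5443 mm
difference = 5.5443 − 0.41448 = 5.12982 mm

5.13 mm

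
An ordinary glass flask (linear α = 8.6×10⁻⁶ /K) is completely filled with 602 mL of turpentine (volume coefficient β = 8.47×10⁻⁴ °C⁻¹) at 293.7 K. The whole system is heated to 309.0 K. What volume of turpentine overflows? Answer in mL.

7.56 mL

The flask also expands: β_container ≈ 3α = 2.58×10⁻⁵ /K
Net overflow = V₀(β_liq − 3α_cont)ΔT
β − 3α = 8.47×10⁻⁴ − 2.58×10⁻⁵ = 8.212×10⁻⁴ /K; ΔT = 15.3 K
ΔV = 602 × 8.212×10⁻⁴ × 15.3 = 7.56 mL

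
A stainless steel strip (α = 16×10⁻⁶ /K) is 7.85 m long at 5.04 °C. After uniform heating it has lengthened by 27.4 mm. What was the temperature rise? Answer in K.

ΔT = 218 K

ΔL = αL₀ΔT ⇒ ΔT = ΔL / (αL₀)
ΔT = 27.4×10⁻³ m / (16×10⁻⁶ × 7.85 m) = 218.15 K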